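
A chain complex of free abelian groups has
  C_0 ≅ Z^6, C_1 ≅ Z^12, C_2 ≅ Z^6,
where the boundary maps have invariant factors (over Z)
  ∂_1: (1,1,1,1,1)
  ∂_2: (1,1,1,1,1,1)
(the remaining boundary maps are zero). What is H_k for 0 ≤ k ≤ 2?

H_0: b_0 = 6 − 0 − 5 = 1; torsion from ∂_1 factors > 1: none. So H_0 ≅ Z.
H_1: b_1 = 12 − 5 − 6 = 1; torsion from ∂_2 factors > 1: none. So H_1 ≅ Z.
H_2: b_2 = 6 − 6 − 0 = 0; torsion from ∂_3 factors > 1: none. So H_2 ≅ 0.

H_0 ≅ Z,  H_1 ≅ Z,  H_2 = 0.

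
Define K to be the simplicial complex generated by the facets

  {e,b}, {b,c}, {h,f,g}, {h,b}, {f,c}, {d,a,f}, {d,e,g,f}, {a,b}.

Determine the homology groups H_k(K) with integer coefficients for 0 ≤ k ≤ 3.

Order the vertices as a < b < c < d < e < f < g < h. Listing each simplex with vertices in this order, K has dimension 3 with simplices:

  0-simplices (8): a, b, c, d, e, f, g, h
  1-simplices (15): ab, ad, af, bc, be, bh, cf, de, df, dg, ef, eg, fg, fh, gh
  2-simplices (6): adf, def, deg, dfg, efg, fgh
  3-simplices (1): defg

Hence C_0 ≅ Z^8, C_1 ≅ Z^15, C_2 ≅ Z^6, C_3 ≅ Z^1.

∂_1: C_1 → C_0 is given by ∂[p,q] = [q] − [p]. For instance
  ∂fg = g − f.
This gives a 8×15 integer matrix of rank 7; reducing to Smith normal form yields diagonal entries (1,1,1,1,1,1,1).

The boundary map ∂_2: C_2 → C_1 acts by ∂[p,q,r] = [q,r] − [p,r] + [p,q]. For instance
  ∂deg = eg − dg + de,
  ∂def = ef − df + de.
The 15×6 boundary matrix has rank 5 and Smith normal form diag(1,1,1,1,1).

The boundary map ∂_3: C_3 → C_2 sends each 3-simplex σ to the alternating sum Σ_i (−1)^i (σ with its i-th vertex removed). For instance
  ∂defg = efg − dfg + deg − def.
This gives a 6×1 integer matrix of rank 1; reducing to Smith normal form yields diagonal entries (1).

Computing H_k = (kernel of ∂_k) / (image of ∂_{k+1}):

  H_0: rank C_0 − rank ∂_1 = 8 − 7 = 1, and the invariant factors of ∂_1 are all 1, so H_0 = Z.
  H_1: rank ker ∂_1 − rank ∂_2 = (15 − 7) − 5 = 3, and the invariant factors of ∂_2 are all 1, so H_1 = Z^3.
  H_2: rank ker ∂_2 − rank ∂_3 = (6 − 5) − 1 = 0, and the invariant factors of ∂_3 are all 1, so H_2 = 0.
  H_3: rank ker ∂_3 − rank ∂_4 = (1 − 1) − 0 = 0, and there is no ∂_4, so H_3 = 0.

As a check, the Euler characteristic is 8 − 15 + 6 − 1 = -2, which agrees with 1 − 3 + 0 − 0 = -2.

H_0 = Z,  H_1 = Z^3,  H_2 = 0,  H_3 = 0.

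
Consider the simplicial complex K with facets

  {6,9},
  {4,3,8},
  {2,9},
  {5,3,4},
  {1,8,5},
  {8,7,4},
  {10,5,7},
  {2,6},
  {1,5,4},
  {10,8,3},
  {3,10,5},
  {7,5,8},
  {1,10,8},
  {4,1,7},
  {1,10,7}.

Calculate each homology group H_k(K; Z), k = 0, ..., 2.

H_0 = Z^2,  H_1 = Z ⊕ Z/2,  H_2 = 0.

Fix the vertex order 1 < 2 < 3 < 4 < 5 < 6 < 7 < 8 < 9 < 10 and write every simplex with vertices in increasing order. Then dim K = 2 and the simplices of K are:

  0-simplices (10): [1], [2], [3], [4], [5], [6], [7], [8], [9], [10]
  1-simplices (21): [1,4], [1,5], [1,7], [1,8], [1,10], [2,6], [2,9], [3,4], [3,5], [3,8], [3,10], [4,5], [4,7], [4,8], [5,7], [5,8], [5,10], [6,9], [7,8], [7,10], [8,10]
  2-simplices (12): [1,4,5], [1,4,7], [1,5,8], [1,7,10], [1,8,10], [3,4,5], [3,4,8], [3,5,10], [3,8,10], [4,7,8], [5,7,8], [5,7,10]

so the chain groups are C_0 ≅ Z^10, C_1 ≅ Z^21, C_2 ≅ Z^12.

The boundary map ∂_1: C_1 → C_0 is given by ∂[p,q] = [q] − [p].
The 10×21 boundary matrix has rank 8 and Smith normal form diag(1,1,1,1,1,1,1,1).

Boundary ∂_2: C_2 → C_1 sends each 2-simplex [p,q,r] to [q,r] − [p,r] + [p,q]. For instance
  ∂[1,5,8] = [5,8] − [1,8] + [1,5],
  ∂[1,7,10] = [7,10] − [1,10] + [1,7].
The resulting 21×12 matrix has rank 12, and its Smith normal form has invariant factors (1,1,1,1,1,1,1,1,1,1,1,2).

Now H_k = ker ∂_k / im ∂_{k+1}, so:

  H_0: rank C_0 − rank ∂_1 = 10 − 8 = 2, and the invariant factors of ∂_1 are all 1, so H_0 = Z^2.
  H_1: rank ker ∂_1 − rank ∂_2 = (21 − 8) − 12 = 1, and ∂_2 has invariant factor 2 > 1, so H_1 = Z ⊕ Z/2.
  H_2: rank ker ∂_2 − rank ∂_3 = (12 − 12) − 0 = 0, and there is no ∂_3, so H_2 = 0.

As a check, the Euler characteristic is 10 − 21 + 12 = 1, which agrees with 2 − 1 + 0 = 1.
(K is a triangulation of the disjoint union of the circle S^1 and the real projective plane RP^2.)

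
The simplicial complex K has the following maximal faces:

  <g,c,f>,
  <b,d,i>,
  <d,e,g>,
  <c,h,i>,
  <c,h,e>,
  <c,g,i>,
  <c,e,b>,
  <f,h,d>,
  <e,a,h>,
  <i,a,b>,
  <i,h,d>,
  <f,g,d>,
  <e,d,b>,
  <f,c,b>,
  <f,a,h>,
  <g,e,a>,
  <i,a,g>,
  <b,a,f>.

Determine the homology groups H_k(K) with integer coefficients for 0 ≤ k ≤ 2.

H_0 ≅ Z,  H_1 ≅ Z^2,  H_2 ≅ Z.

K has 9 vertices, 27 edges, 18 triangles.
rank ∂_0 = 0, rank ∂_1 = 8 ⇒ b_0 = 9 − 0 − 8 = 1; all invariant factors of ∂_1 are 1 so no torsion. So H_0 ≅ Z.
rank ∂_1 = 8, rank ∂_2 = 17 ⇒ b_1 = 27 − 8 − 17 = 2; all invariant factors of ∂_2 are 1 so no torsion. So H_1 ≅ Z^2.
rank ∂_2 = 17, rank ∂_3 = 0 ⇒ b_2 = 18 − 17 − 0 = 1. So H_2 ≅ Z.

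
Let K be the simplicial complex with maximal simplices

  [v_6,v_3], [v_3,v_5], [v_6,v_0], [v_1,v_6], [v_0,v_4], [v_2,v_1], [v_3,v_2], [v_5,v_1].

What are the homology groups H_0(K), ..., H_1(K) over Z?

H_0 ≅ Z,  H_1 ≅ Z^2.

Fix the vertex order v_0 < v_1 < v_2 < v_3 < v_4 < v_5 < v_6 and write every simplex with vertices in increasing order. Then dim K = 1 and the simplices of K are:

  0-simplices (7): [v_0], [v_1], [v_2], [v_3], [v_4], [v_5], [v_6]
  1-simplices (8): [v_0,v_4], [v_0,v_6], [v_1,v_2], [v_1,v_5], [v_1,v_6], [v_2,v_3], [v_3,v_5], [v_3,v_6]

so the chain groups are C_0 ≅ Z^7, C_1 ≅ Z^8.

The boundary map ∂_1: C_1 → C_0 sends each edge [p,q] (with p < q) to q − p. For instance
  ∂[v_3,v_6] = [v_6] − [v_3].
The resulting 7×8 matrix has rank 6, and its Smith normal form has invariant factors (1,1,1,1,1,1).

From H_k ≅ ker(∂_k) / im(∂_{k+1}) we obtain:

  H_0: rank C_0 − rank ∂_1 = 7 − 6 = 1, and the invariant factors of ∂_1 are all 1, so H_0 = Z.
  H_1: rank ker ∂_1 − rank ∂_2 = (8 − 6) − 0 = 2, and there is no ∂_2, so H_1 = Z^2.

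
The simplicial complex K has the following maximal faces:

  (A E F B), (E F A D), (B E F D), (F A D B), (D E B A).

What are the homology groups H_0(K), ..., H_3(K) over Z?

Take the total order A < B < D < E < F on the vertex set. Then K (dimension 3) consists of the simplices:

  0-simplices (5): A, B, D, E, F
  1-simplices (10): AB, AD, AE, AF, BD, BE, BF, DE, DF, EF
  2-simplices (10): ABD, ABE, ABF, ADE, ADF, AEF, BDE, BDF, BEF, DEF
  3-simplices (5): ABDE, ABDF, ABEF, ADEF, BDEF

Hence C_0 ≅ Z^5, C_1 ≅ Z^10, C_2 ≅ Z^10, C_3 ≅ Z^5.

Boundary ∂_1: C_1 → C_0 maps an edge to its endpoints' difference, ∂[p,q] = q − p.
This gives a 5×10 integer matrix of rank 4; reducing to Smith normal form yields diagonal entries (1,1,1,1).

The boundary map ∂_2: C_2 → C_1 acts by ∂[p,q,r] = [q,r] − [p,r] + [p,q]. For instance
  ∂BEF = EF − BF + BE,
  ∂AEF = EF − AF + AE.
The resulting 10×10 matrix has rank 6, and its Smith normal form has invariant factors (1,1,1,1,1,1).

The boundary map ∂_3: C_3 → C_2 sends each 3-simplex σ to the alternating sum Σ_i (−1)^i (σ with its i-th vertex removed). For instance
  ∂ABDF = BDF − ADF + ABF − ABD,
  ∂ABDE = BDE − ADE + ABE − ABD.
As a 10×5 matrix over Z this has rank 4, with invariant factors (1,1,1,1).

Now H_k = ker ∂_k / im ∂_{k+1}, so:

  H_0: rank C_0 − rank ∂_1 = 5 − 4 = 1, and the invariant factors of ∂_1 are all 1, so H_0 ≅ Z.
  H_1: rank ker ∂_1 − rank ∂_2 = (10 − 4) − 6 = 0, and the invariant factors of ∂_2 are all 1, so H_1 ≅ 0.
  H_2: rank ker ∂_2 − rank ∂_3 = (10 − 6) − 4 = 0, and the invariant factors of ∂_3 are all 1, so H_2 ≅ 0.
  H_3: rank ker ∂_3 − rank ∂_4 = (5 − 4) − 0 = 1, and there is no ∂_4, so H_3 ≅ Z.

As a check, the Euler characteristic is 5 − 10 + 10 − 5 = 0, which agrees with 1 − 0 + 0 − 1 = 0.

H_0 ≅ Z,  H_1 = 0,  H_2 = 0,  H_3 ≅ Z.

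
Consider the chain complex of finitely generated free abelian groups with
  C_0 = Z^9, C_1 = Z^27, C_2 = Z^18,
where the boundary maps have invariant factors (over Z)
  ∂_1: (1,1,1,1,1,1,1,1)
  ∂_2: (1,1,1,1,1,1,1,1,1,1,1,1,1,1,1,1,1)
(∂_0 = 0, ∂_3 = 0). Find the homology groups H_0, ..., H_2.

H_0: b_0 = 9 − 0 − 8 = 1; torsion from ∂_1 factors > 1: none. So H_0 = Z.
H_1: b_1 = 27 − 8 − 17 = 2; torsion from ∂_2 factors > 1: none. So H_1 = Z^2.
H_2: b_2 = 18 − 17 − 0 = 1; torsion from ∂_3 factors > 1: none. So H_2 = Z.

H_0 = Z,  H_1 = Z^2,  H_2 = Z.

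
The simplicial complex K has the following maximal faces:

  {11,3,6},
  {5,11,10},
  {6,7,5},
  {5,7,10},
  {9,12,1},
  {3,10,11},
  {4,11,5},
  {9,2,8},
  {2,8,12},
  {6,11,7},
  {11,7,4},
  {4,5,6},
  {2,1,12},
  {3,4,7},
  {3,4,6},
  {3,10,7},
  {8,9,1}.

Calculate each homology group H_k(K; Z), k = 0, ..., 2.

Fix the vertex order 1 < 2 < 3 < 4 < 5 < 6 < 7 < 8 < 9 < 10 < 11 < 12 and write every simplex with vertices in increasing order. Then dim K = 2 and the simplices of K are:

  0-simplices (12): [1], [2], [3], [4], [5], [6], [7], [8], [9], [10], [11], [12]
  1-simplices (28): (28 of them)
  2-simplices (17): (17 of them)

so the chain groups are C_0 ≅ Z^12, C_1 ≅ Z^28, C_2 ≅ Z^17.

∂_1: C_1 → C_0 sends each edge [p,q] (with p < q) to q − p. For instance
  ∂[2,9] = [9] − [2].
This gives a 12×28 integer matrix of rank 10; reducing to Smith normal form yields diagonal entries (1,1,1,1,1,1,1,1,1,1).

The boundary map ∂_2: C_2 → C_1 sends each 2-simplex [p,q,r] to [q,r] − [p,r] + [p,q]. For instance
  ∂[3,4,7] = [4,7] − [3,7] + [3,4],
  ∂[3,4,6] = [4,6] − [3,6] + [3,4].
The resulting 28×17 matrix has rank 17, and its Smith normal form has invariant factors (1,1,1,1,1,1,1,1,1,1,1,1,1,1,1,1,2).

Reading off H_k = ker ∂_k / im ∂_{k+1}:

  H_0: rank C_0 − rank ∂_1 = 12 − 10 = 2, and the invariant factors of ∂_1 are all 1, so H_0 ≅ Z^2.
  H_1: rank ker ∂_1 − rank ∂_2 = (28 − 10) − 17 = 1, and ∂_2 has invariant factor 2 > 1, so H_1 ≅ Z ⊕ Z/2Z.
  H_2: rank ker ∂_2 − rank ∂_3 = (17 − 17) − 0 = 0, and there is no ∂_3, so H_2 ≅ 0.

As a check, the Euler characteristic is 12 − 28 + 17 = 1, which agrees with 2 − 1 + 0 = 1.
(K is a triangulation of the disjoint union of the real projective plane RP^2 and the Möbius band.)

H_0 = Z^2,  H_1 = Z ⊕ Z/2Z,  H_2 = 0.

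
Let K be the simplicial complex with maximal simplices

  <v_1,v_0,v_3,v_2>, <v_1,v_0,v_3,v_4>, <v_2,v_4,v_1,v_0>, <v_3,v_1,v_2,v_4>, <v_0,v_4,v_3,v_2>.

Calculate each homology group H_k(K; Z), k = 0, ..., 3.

H_0 = Z,  H_1 = 0,  H_2 = 0,  H_3 = Z.

Fix the vertex order v_0 < v_1 < v_2 < v_3 < v_4 and write every simplex with vertices in increasing order. Then dim K = 3 and the simplices of K are:

  0-simplices (5): [v_0], [v_1], [v_2], [v_3], [v_4]
  1-simplices (10): [v_0,v_1], [v_0,v_2], [v_0,v_3], [v_0,v_4], [v_1,v_2], [v_1,v_3], [v_1,v_4], [v_2,v_3], [v_2,v_4], [v_3,v_4]
  2-simplices (10): [v_0,v_1,v_2], [v_0,v_1,v_3], [v_0,v_1,v_4], [v_0,v_2,v_3], [v_0,v_2,v_4], [v_0,v_3,v_4], [v_1,v_2,v_3], [v_1,v_2,v_4], [v_1,v_3,v_4], [v_2,v_3,v_4]
  3-simplices (5): [v_0,v_1,v_2,v_3], [v_0,v_1,v_2,v_4], [v_0,v_1,v_3,v_4], [v_0,v_2,v_3,v_4], [v_1,v_2,v_3,v_4]

giving chain groups C_0 ≅ Z^5, C_1 ≅ Z^10, C_2 ≅ Z^10, C_3 ≅ Z^5.

Boundary ∂_1: C_1 → C_0 maps an edge to its endpoints' difference, ∂[p,q] = q − p.
The resulting 5×10 matrix has rank 4, and its Smith normal form has invariant factors (1,1,1,1).

Boundary ∂_2: C_2 → C_1 maps a triangle to the signed sum of its edges. For instance
  ∂[v_0,v_1,v_2] = [v_1,v_2] − [v_0,v_2] + [v_0,v_1],
  ∂[v_0,v_2,v_4] = [v_2,v_4] − [v_0,v_4] + [v_0,v_2].
The resulting 10×10 matrix has rank 6, and its Smith normal form has invariant factors (1,1,1,1,1,1).

The boundary map ∂_3: C_3 → C_2 sends each 3-simplex σ to the alternating sum Σ_i (−1)^i (σ with its i-th vertex removed). For instance
  ∂[v_1,v_2,v_3,v_4] = [v_2,v_3,v_4] − [v_1,v_3,v_4] + [v_1,v_2,v_4] − [v_1,v_2,v_3],
  ∂[v_0,v_1,v_2,v_4] = [v_1,v_2,v_4] − [v_0,v_2,v_4] + [v_0,v_1,v_4] − [v_0,v_1,v_2].
As a 10×5 matrix over Z this has rank 4, with invariant factors (1,1,1,1).

Computing H_k = (kernel of ∂_k) / (image of ∂_{k+1}):

  H_0: rank C_0 − rank ∂_1 = 5 − 4 = 1, and the invariant factors of ∂_1 are all 1, so H_0 ≅ Z.
  H_1: rank ker ∂_1 − rank ∂_2 = (10 − 4) − 6 = 0, and the invariant factors of ∂_2 are all 1, so H_1 ≅ 0.
  H_2: rank ker ∂_2 − rank ∂_3 = (10 − 6) − 4 = 0, and the invariant factors of ∂_3 are all 1, so H_2 ≅ 0.
  H_3: rank ker ∂_3 − rank ∂_4 = (5 − 4) − 0 = 1, and there is no ∂_4, so H_3 ≅ Z.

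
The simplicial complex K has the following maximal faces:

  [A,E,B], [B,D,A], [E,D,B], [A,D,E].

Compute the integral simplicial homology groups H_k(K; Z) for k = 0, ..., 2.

Take the total order A < B < D < E on the vertex set. Then K (dimension 2) consists of the simplices:

  0-simplices (4): A, B, D, E
  1-simplices (6): AB, AD, AE, BD, BE, DE
  2-simplices (4): ABD, ABE, ADE, BDE

Hence C_0 ≅ Z^4, C_1 ≅ Z^6, C_2 ≅ Z^4.

Boundary ∂_1: C_1 → C_0 is given by ∂[p,q] = [q] − [p]. For instance
  ∂AB = B − A.
As a 4×6 matrix over Z this has rank 3, with invariant factors (1,1,1).

The boundary map ∂_2: C_2 → C_1 maps a triangle to the signed sum of its edges. For instance
  ∂ABE = BE − AE + AB,
  ∂ADE = DE − AE + AD.
As a 6×4 matrix over Z this has rank 3, with invariant factors (1,1,1).

Reading off H_k = ker ∂_k / im ∂_{k+1}:

  H_0: rank C_0 − rank ∂_1 = 4 − 3 = 1, and the invariant factors of ∂_1 are all 1, so H_0 = Z.
  H_1: rank ker ∂_1 − rank ∂_2 = (6 − 3) − 3 = 0, and the invariant factors of ∂_2 are all 1, so H_1 = 0.
  H_2: rank ker ∂_2 − rank ∂_3 = (4 − 3) − 0 = 1, and there is no ∂_3, so H_2 = Z.

As a check, the Euler characteristic is 4 − 6 + 4 = 2, which agrees with 1 − 0 + 1 = 2.
(K is a triangulation of the 2-sphere S^2.)

H_0 = Z,  H_1 = 0,  H_2 = Z.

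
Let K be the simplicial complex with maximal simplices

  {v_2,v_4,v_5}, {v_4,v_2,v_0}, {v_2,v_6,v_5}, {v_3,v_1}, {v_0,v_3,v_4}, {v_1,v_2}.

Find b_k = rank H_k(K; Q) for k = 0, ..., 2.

We work with the vertex ordering v_0 < v_1 < v_2 < v_3 < v_4 < v_5 < v_6. The simplices of K, each written with vertices in increasing order, are:

  0-simplices (7): [v_0], [v_1], [v_2], [v_3], [v_4], [v_5], [v_6]
  1-simplices (11): [v_0,v_2], [v_0,v_3], [v_0,v_4], [v_1,v_2], [v_1,v_3], [v_2,v_4], [v_2,v_5], [v_2,v_6], [v_3,v_4], [v_4,v_5], [v_5,v_6]
  2-simplices (4): [v_0,v_2,v_4], [v_0,v_3,v_4], [v_2,v_4,v_5], [v_2,v_5,v_6]

giving chain groups C_0 ≅ Z^7, C_1 ≅ Z^11, C_2 ≅ Z^4.

∂_1: C_1 → C_0 sends each edge [p,q] (with p < q) to q − p. For instance
  ∂[v_2,v_6] = [v_6] − [v_2].
The 7×11 boundary matrix has rank 6 and Smith normal form diag(1,1,1,1,1,1).

∂_2: C_2 → C_1 maps a triangle to the signed sum of its edges. For instance
  ∂[v_2,v_4,v_5] = [v_4,v_5] − [v_2,v_5] + [v_2,v_4],
  ∂[v_0,v_3,v_4] = [v_3,v_4] − [v_0,v_4] + [v_0,v_3].
The 11×4 boundary matrix has rank 4 and Smith normal form diag(1,1,1,1).

Now H_k = ker ∂_k / im ∂_{k+1}, so:

  H_0: rank C_0 − rank ∂_1 = 7 − 6 = 1, and the invariant factors of ∂_1 are all 1, so H_0 = Z.
  H_1: rank ker ∂_1 − rank ∂_2 = (11 − 6) − 4 = 1, and the invariant factors of ∂_2 are all 1, so H_1 = Z.
  H_2: rank ker ∂_2 − rank ∂_3 = (4 − 4) − 0 = 0, and there is no ∂_3, so H_2 = 0.

Hence the Betti numbers are b_0 = 1, b_1 = 1, b_2 = 0.

b_0 = 1, b_1 = 1, b_2 = 0.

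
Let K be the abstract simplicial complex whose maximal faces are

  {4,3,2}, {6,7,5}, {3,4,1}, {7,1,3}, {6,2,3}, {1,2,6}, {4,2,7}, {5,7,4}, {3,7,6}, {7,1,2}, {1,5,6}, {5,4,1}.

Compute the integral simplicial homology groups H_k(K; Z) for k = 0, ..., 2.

H_0 = Z,  H_1 = Z/2Z,  H_2 = 0.

K has 7 vertices, 18 edges, 12 triangles.
rank ∂_0 = 0, rank ∂_1 = 6 ⇒ b_0 = 7 − 0 − 6 = 1; all invariant factors of ∂_1 are 1 so no torsion. So H_0 ≅ Z.
rank ∂_1 = 6, rank ∂_2 = 12 ⇒ b_1 = 18 − 6 − 12 = 0; ∂_2 has invariant factor(s) [2] giving torsion. So H_1 ≅ Z/2Z.
rank ∂_2 = 12, rank ∂_3 = 0 ⇒ b_2 = 12 − 12 − 0 = 0. So H_2 ≅ 0.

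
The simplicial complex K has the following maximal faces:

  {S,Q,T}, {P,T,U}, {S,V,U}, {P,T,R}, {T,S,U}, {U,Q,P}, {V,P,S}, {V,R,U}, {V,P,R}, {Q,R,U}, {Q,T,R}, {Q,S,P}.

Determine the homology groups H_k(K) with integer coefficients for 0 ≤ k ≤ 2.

K has 7 vertices, 18 edges, 12 triangles.
rank ∂_0 = 0, rank ∂_1 = 6 ⇒ b_0 = 7 − 0 − 6 = 1; all invariant factors of ∂_1 are 1 so no torsion. So H_0 = Z.
rank ∂_1 = 6, rank ∂_2 = 12 ⇒ b_1 = 18 − 6 − 12 = 0; ∂_2 has invariant factor(s) [2] giving torsion. So H_1 = Z/2.
rank ∂_2 = 12, rank ∂_3 = 0 ⇒ b_2 = 12 − 12 − 0 = 0. So H_2 = 0.

H_0 ≅ Z,  H_1 ≅ Z/2,  H_2 = 0.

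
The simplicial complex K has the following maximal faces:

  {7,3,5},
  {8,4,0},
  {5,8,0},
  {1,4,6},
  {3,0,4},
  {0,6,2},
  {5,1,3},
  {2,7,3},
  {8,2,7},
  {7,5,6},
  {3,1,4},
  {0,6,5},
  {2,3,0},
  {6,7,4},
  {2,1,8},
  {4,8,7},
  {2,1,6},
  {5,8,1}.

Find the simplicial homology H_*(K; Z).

H_0 = Z,  H_1 = Z^2,  H_2 = Z.

Fix the vertex order 0 < 1 < 2 < 3 < 4 < 5 < 6 < 7 < 8 and write every simplex with vertices in increasing order. Then dim K = 2 and the simplices of K are:

  0-simplices (9): [0], [1], [2], [3], [4], [5], [6], [7], [8]
  1-simplices (27): (27 of them)
  2-simplices (18): [0,2,3], [0,2,6], [0,3,4], [0,4,8], [0,5,6], [0,5,8], [1,2,6], [1,2,8], [1,3,4], [1,3,5], [1,4,6], [1,5,8], [2,3,7], [2,7,8], [3,5,7], [4,6,7], [4,7,8], [5,6,7]

giving chain groups C_0 ≅ Z^9, C_1 ≅ Z^27, C_2 ≅ Z^18.

The boundary map ∂_1: C_1 → C_0 maps an edge to its endpoints' difference, ∂[p,q] = q − p. For instance
  ∂[2,6] = [6] − [2].
As a 9×27 matrix over Z this has rank 8, with invariant factors (1,1,1,1,1,1,1,1).

The boundary map ∂_2: C_2 → C_1 maps a triangle to the signed sum of its edges. For instance
  ∂[1,2,6] = [2,6] − [1,6] + [1,2],
  ∂[0,4,8] = [4,8] − [0,8] + [0,4].
The resulting 27×18 matrix has rank 17, and its Smith normal form has invariant factors (1,1,1,1,1,1,1,1,1,1,1,1,1,1,1,1,1).

From H_k ≅ ker(∂_k) / im(∂_{k+1}) we obtain:

  H_0: rank C_0 − rank ∂_1 = 9 − 8 = 1, and the invariant factors of ∂_1 are all 1, so H_0 ≅ Z.
  H_1: rank ker ∂_1 − rank ∂_2 = (27 − 8) − 17 = 2, and the invariant factors of ∂_2 are all 1, so H_1 ≅ Z^2.
  H_2: rank ker ∂_2 − rank ∂_3 = (18 − 17) − 0 = 1, and there is no ∂_3, so H_2 ≅ Z.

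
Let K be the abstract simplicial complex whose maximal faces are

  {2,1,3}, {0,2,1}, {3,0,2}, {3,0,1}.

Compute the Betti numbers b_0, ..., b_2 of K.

b_0 = 1, b_1 = 0, b_2 = 1.

Fix the vertex order 0 < 1 < 2 < 3 and write every simplex with vertices in increasing order. Then dim K = 2 and the simplices of K are:

  0-simplices (4): [0], [1], [2], [3]
  1-simplices (6): [0,1], [0,2], [0,3], [1,2], [1,3], [2,3]
  2-simplices (4): [0,1,2], [0,1,3], [0,2,3], [1,2,3]

Hence C_0 ≅ Z^4, C_1 ≅ Z^6, C_2 ≅ Z^4.

∂_1: C_1 → C_0 sends each edge [p,q] (with p < q) to q − p.
As a 4×6 matrix over Z this has rank 3, with invariant factors (1,1,1).

Boundary ∂_2: C_2 → C_1 acts by ∂[p,q,r] = [q,r] − [p,r] + [p,q]. For instance
  ∂[0,2,3] = [2,3] − [0,3] + [0,2],
  ∂[1,2,3] = [2,3] − [1,3] + [1,2].
The resulting 6×4 matrix has rank 3, and its Smith normal form has invariant factors (1,1,1).

Reading off H_k = ker ∂_k / im ∂_{k+1}:

  H_0: rank C_0 − rank ∂_1 = 4 − 3 = 1, and the invariant factors of ∂_1 are all 1, so H_0 = Z.
  H_1: rank ker ∂_1 − rank ∂_2 = (6 − 3) − 3 = 0, and the invariant factors of ∂_2 are all 1, so H_1 = 0.
  H_2: rank ker ∂_2 − rank ∂_3 = (4 − 3) − 0 = 1, and there is no ∂_3, so H_2 = Z.

(K is a triangulation of the 2-sphere S^2.)

Hence the Betti numbers are b_0 = 1, b_1 = 0, b_2 = 1.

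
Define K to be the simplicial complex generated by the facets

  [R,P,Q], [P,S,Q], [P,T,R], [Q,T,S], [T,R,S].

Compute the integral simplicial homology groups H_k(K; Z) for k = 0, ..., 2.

H_0 = Z,  H_1 = Z,  H_2 = 0.

Order the vertices as P < Q < R < S < T. Listing each simplex with vertices in this order, K has dimension 2 with simplices:

  0-simplices (5): P, Q, R, S, T
  1-simplices (10): PQ, PR, PS, PT, QR, QS, QT, RS, RT, ST
  2-simplices (5): PQR, PQS, PRT, QST, RST

so the chain groups are C_0 ≅ Z^5, C_1 ≅ Z^10, C_2 ≅ Z^5.

The boundary map ∂_1: C_1 → C_0 maps an edge to its endpoints' difference, ∂[p,q] = q − p.
This gives a 5×10 integer matrix of rank 4; reducing to Smith normal form yields diagonal entries (1,1,1,1).

Boundary ∂_2: C_2 → C_1 maps a triangle to the signed sum of its edges. For instance
  ∂PQS = QS − PS + PQ,
  ∂RST = ST − RT + RS.
The 10×5 boundary matrix has rank 5 and Smith normal form diag(1,1,1,1,1).

From H_k ≅ ker(∂_k) / im(∂_{k+1}) we obtain:

  H_0: rank C_0 − rank ∂_1 = 5 − 4 = 1, and the invariant factors of ∂_1 are all 1, so H_0 ≅ Z.
  H_1: rank ker ∂_1 − rank ∂_2 = (10 − 4) − 5 = 1, and the invariant factors of ∂_2 are all 1, so H_1 ≅ Z.
  H_2: rank ker ∂_2 − rank ∂_3 = (5 − 5) − 0 = 0, and there is no ∂_3, so H_2 ≅ 0.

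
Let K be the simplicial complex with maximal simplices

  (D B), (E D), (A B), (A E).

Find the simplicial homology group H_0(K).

H_0 ≅ Z.

Take the total order A < B < D < E on the vertex set. Then K (dimension 1) consists of the simplices:

  0-simplices (4): A, B, D, E
  1-simplices (4): AB, AE, BD, DE

so the chain groups are C_0 ≅ Z^4, C_1 ≅ Z^4.

∂_1: C_1 → C_0 is given by ∂[p,q] = [q] − [p]. For instance
  ∂DE = E − D.
This gives a 4×4 integer matrix of rank 3; reducing to Smith normal form yields diagonal entries (1,1,1).

Computing H_k = (kernel of ∂_k) / (image of ∂_{k+1}):

  H_0: rank C_0 − rank ∂_1 = 4 − 3 = 1, and the invariant factors of ∂_1 are all 1, so H_0 ≅ Z.

(K is a triangulation of the circle S^1.)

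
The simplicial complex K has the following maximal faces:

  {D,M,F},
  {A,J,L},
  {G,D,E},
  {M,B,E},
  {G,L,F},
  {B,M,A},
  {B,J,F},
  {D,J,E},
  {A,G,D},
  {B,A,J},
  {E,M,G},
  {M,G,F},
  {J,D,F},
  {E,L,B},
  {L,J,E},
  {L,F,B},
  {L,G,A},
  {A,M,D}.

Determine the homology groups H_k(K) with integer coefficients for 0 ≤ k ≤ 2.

H_0 = Z,  H_1 = Z ⊕ Z_2,  H_2 = 0.

Order the vertices as A < B < D < E < F < G < J < L < M. Listing each simplex with vertices in this order, K has dimension 2 with simplices:

  0-simplices (9): A, B, D, E, F, G, J, L, M
  1-simplices (27): AB, AD, AG, AJ, AL, AM, BE, BF, BJ, BL, BM, DE, DF, DG, DJ, DM, EG, EJ, EL, EM, FG, FJ, FL, FM, GL, GM, JL
  2-simplices (18): ABJ, ABM, ADG, ADM, AGL, AJL, BEL, BEM, BFJ, BFL, DEG, DEJ, DFJ, DFM, EGM, EJL, FGL, FGM

giving chain groups C_0 ≅ Z^9, C_1 ≅ Z^27, C_2 ≅ Z^18.

Boundary ∂_1: C_1 → C_0 sends each edge [p,q] (with p < q) to q − p.
The resulting 9×27 matrix has rank 8, and its Smith normal form has invariant factors (1,1,1,1,1,1,1,1).

∂_2: C_2 → C_1 sends each 2-simplex [p,q,r] to [q,r] − [p,r] + [p,q]. For instance
  ∂AGL = GL − AL + AG,
  ∂EGM = GM − EM + EG.
The 27×18 boundary matrix has rank 18 and Smith normal form diag(1,1,1,1,1,1,1,1,1,1,1,1,1,1,1,1,1,2).

Reading off H_k = ker ∂_k / im ∂_{k+1}:

  H_0: rank C_0 − rank ∂_1 = 9 − 8 = 1, and the invariant factors of ∂_1 are all 1, so H_0 = Z.
  H_1: rank ker ∂_1 − rank ∂_2 = (27 − 8) − 18 = 1, and ∂_2 has invariant factor 2 > 1, so H_1 = Z ⊕ Z_2.
  H_2: rank ker ∂_2 − rank ∂_3 = (18 − 18) − 0 = 0, and there is no ∂_3, so H_2 = 0.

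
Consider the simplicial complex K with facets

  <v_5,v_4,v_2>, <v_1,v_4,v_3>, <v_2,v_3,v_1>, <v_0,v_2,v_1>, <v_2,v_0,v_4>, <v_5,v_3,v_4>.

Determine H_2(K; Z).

We work with the vertex ordering v_0 < v_1 < v_2 < v_3 < v_4 < v_5. The simplices of K, each written with vertices in increasing order, are:

  0-simplices (6): [v_0], [v_1], [v_2], [v_3], [v_4], [v_5]
  1-simplices (12): [v_0,v_1], [v_0,v_2], [v_0,v_4], [v_1,v_2], [v_1,v_3], [v_1,v_4], [v_2,v_3], [v_2,v_4], [v_2,v_5], [v_3,v_4], [v_3,v_5], [v_4,v_5]
  2-simplices (6): [v_0,v_1,v_2], [v_0,v_2,v_4], [v_1,v_2,v_3], [v_1,v_3,v_4], [v_2,v_4,v_5], [v_3,v_4,v_5]

so the chain groups are C_0 ≅ Z^6, C_1 ≅ Z^12, C_2 ≅ Z^6.

Boundary ∂_1: C_1 → C_0 maps an edge to its endpoints' difference, ∂[p,q] = q − p. For instance
  ∂[v_3,v_5] = [v_5] − [v_3].
The 6×12 boundary matrix has rank 5 and Smith normal form diag(1,1,1,1,1).

Boundary ∂_2: C_2 → C_1 acts by ∂[p,q,r] = [q,r] − [p,r] + [p,q]. For instance
  ∂[v_0,v_1,v_2] = [v_1,v_2] − [v_0,v_2] + [v_0,v_1],
  ∂[v_2,v_4,v_5] = [v_4,v_5] − [v_2,v_5] + [v_2,v_4].
As a 12×6 matrix over Z this has rank 6, with invariant factors (1,1,1,1,1,1).

Computing H_k = (kernel of ∂_k) / (image of ∂_{k+1}):

  H_2: rank ker ∂_2 − rank ∂_3 = (6 − 6) − 0 = 0, and there is no ∂_3, so H_2 ≅ 0.

H_2 ≅ 0.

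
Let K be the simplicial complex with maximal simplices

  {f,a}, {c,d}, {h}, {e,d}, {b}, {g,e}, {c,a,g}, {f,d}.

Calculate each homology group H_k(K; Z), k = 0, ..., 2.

H_0 ≅ Z^3,  H_1 ≅ Z^2,  H_2 = 0.

Fix the vertex order a < b < c < d < e < f < g < h and write every simplex with vertices in increasing order. Then dim K = 2 and the simplices of K are:

  0-simplices (8): a, b, c, d, e, f, g, h
  1-simplices (8): ac, af, ag, cd, cg, de, df, eg
  2-simplices (1): acg

giving chain groups C_0 ≅ Z^8, C_1 ≅ Z^8, C_2 ≅ Z^1.

The boundary map ∂_1: C_1 → C_0 maps an edge to its endpoints' difference, ∂[p,q] = q − p.
As a 8×8 matrix over Z this has rank 5, with invariant factors (1,1,1,1,1).

The boundary map ∂_2: C_2 → C_1 sends each 2-simplex [p,q,r] to [q,r] − [p,r] + [p,q]. For instance
  ∂acg = cg − ag + ac.
The resulting 8×1 matrix has rank 1, and its Smith normal form has invariant factors (1).

Computing H_k = (kernel of ∂_k) / (image of ∂_{k+1}):

  H_0: rank C_0 − rank ∂_1 = 8 − 5 = 3, and the invariant factors of ∂_1 are all 1, so H_0 ≅ Z^3.
  H_1: rank ker ∂_1 − rank ∂_2 = (8 − 5) − 1 = 2, and the invariant factors of ∂_2 are all 1, so H_1 ≅ Z^2.
  H_2: rank ker ∂_2 − rank ∂_3 = (1 − 1) − 0 = 0, and there is no ∂_3, so H_2 ≅ 0.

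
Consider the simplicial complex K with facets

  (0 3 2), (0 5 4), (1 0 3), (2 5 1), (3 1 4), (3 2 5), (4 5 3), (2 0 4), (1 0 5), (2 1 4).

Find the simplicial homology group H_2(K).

K has 6 vertices, 15 edges, 10 triangles.
rank ∂_2 = 10, rank ∂_3 = 0 ⇒ b_2 = 10 − 10 − 0 = 0. So H_2 ≅ 0.

H_2 = 0.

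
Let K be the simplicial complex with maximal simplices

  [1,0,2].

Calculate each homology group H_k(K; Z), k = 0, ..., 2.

Fix the vertex order 0 < 1 < 2 and write every simplex with vertices in increasing order. Then dim K = 2 and the simplices of K are:

  0-simplices (3): [0], [1], [2]
  1-simplices (3): [0,1], [0,2], [1,2]
  2-simplices (1): [0,1,2]

Hence C_0 ≅ Z^3, C_1 ≅ Z^3, C_2 ≅ Z^1.

∂_1: C_1 → C_0 maps an edge to its endpoints' difference, ∂[p,q] = q − p. For instance
  ∂[0,2] = [2] − [0].
This gives a 3×3 integer matrix of rank 2; reducing to Smith normal form yields diagonal entries (1,1).

The boundary map ∂_2: C_2 → C_1 acts by ∂[p,q,r] = [q,r] − [p,r] + [p,q]. For instance
  ∂[0,1,2] = [1,2] − [0,2] + [0,1].
As a 3×1 matrix over Z this has rank 1, with invariant factors (1).

Reading off H_k = ker ∂_k / im ∂_{k+1}:

  H_0: rank C_0 − rank ∂_1 = 3 − 2 = 1, and the invariant factors of ∂_1 are all 1, so H_0 ≅ Z.
  H_1: rank ker ∂_1 − rank ∂_2 = (3 − 2) − 1 = 0, and the invariant factors of ∂_2 are all 1, so H_1 ≅ 0.
  H_2: rank ker ∂_2 − rank ∂_3 = (1 − 1) − 0 = 0, and there is no ∂_3, so H_2 ≅ 0.

H_0 = Z,  H_1 = 0,  H_2 = 0.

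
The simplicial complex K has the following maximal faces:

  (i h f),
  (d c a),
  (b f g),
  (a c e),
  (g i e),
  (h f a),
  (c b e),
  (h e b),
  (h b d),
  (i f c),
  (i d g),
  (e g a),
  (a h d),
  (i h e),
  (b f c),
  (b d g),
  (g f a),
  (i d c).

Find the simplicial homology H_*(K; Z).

H_0 ≅ Z,  H_1 ≅ Z^2,  H_2 ≅ Z.

Take the total order a < b < c < d < e < f < g < h < i on the vertex set. Then K (dimension 2) consists of the simplices:

  0-simplices (9): a, b, c, d, e, f, g, h, i
  1-simplices (27): ac, ad, ae, af, ag, ah, bc, bd, be, bf, bg, bh, cd, ce, cf, ci, dg, dh, di, eg, eh, ei, fg, fh, fi, gi, hi
  2-simplices (18): acd, ace, adh, aeg, afg, afh, bce, bcf, bdg, bdh, beh, bfg, cdi, cfi, dgi, egi, ehi, fhi

Hence C_0 ≅ Z^9, C_1 ≅ Z^27, C_2 ≅ Z^18.

∂_1: C_1 → C_0 maps an edge to its endpoints' difference, ∂[p,q] = q − p. For instance
  ∂ce = e − c.
The 9×27 boundary matrix has rank 8 and Smith normal form diag(1,1,1,1,1,1,1,1).

The boundary map ∂_2: C_2 → C_1 sends each 2-simplex [p,q,r] to [q,r] − [p,r] + [p,q]. For instance
  ∂beh = eh − bh + be,
  ∂bdh = dh − bh + bd.
This gives a 27×18 integer matrix of rank 17; reducing to Smith normal form yields diagonal entries (1,1,1,1,1,1,1,1,1,1,1,1,1,1,1,1,1).

Reading off H_k = ker ∂_k / im ∂_{k+1}:

  H_0: rank C_0 − rank ∂_1 = 9 − 8 = 1, and the invariant factors of ∂_1 are all 1, so H_0 ≅ Z.
  H_1: rank ker ∂_1 − rank ∂_2 = (27 − 8) − 17 = 2, and the invariant factors of ∂_2 are all 1, so H_1 ≅ Z^2.
  H_2: rank ker ∂_2 − rank ∂_3 = (18 − 17) − 0 = 1, and there is no ∂_3, so H_2 ≅ Z.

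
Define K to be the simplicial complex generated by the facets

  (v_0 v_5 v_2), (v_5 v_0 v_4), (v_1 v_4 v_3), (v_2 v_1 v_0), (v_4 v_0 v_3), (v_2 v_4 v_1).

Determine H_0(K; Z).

Take the total order v_0 < v_1 < v_2 < v_3 < v_4 < v_5 on the vertex set. Then K (dimension 2) consists of the simplices:

  0-simplices (6): [v_0], [v_1], [v_2], [v_3], [v_4], [v_5]
  1-simplices (12): [v_0,v_1], [v_0,v_2], [v_0,v_3], [v_0,v_4], [v_0,v_5], [v_1,v_2], [v_1,v_3], [v_1,v_4], [v_2,v_4], [v_2,v_5], [v_3,v_4], [v_4,v_5]
  2-simplices (6): [v_0,v_1,v_2], [v_0,v_2,v_5], [v_0,v_3,v_4], [v_0,v_4,v_5], [v_1,v_2,v_4], [v_1,v_3,v_4]

so the chain groups are C_0 ≅ Z^6, C_1 ≅ Z^12, C_2 ≅ Z^6.

∂_1: C_1 → C_0 maps an edge to its endpoints' difference, ∂[p,q] = q − p. For instance
  ∂[v_1,v_4] = [v_4] − [v_1].
The 6×12 boundary matrix has rank 5 and Smith normal form diag(1,1,1,1,1).

The boundary map ∂_2: C_2 → C_1 acts by ∂[p,q,r] = [q,r] − [p,r] + [p,q]. For instance
  ∂[v_1,v_3,v_4] = [v_3,v_4] − [v_1,v_4] + [v_1,v_3],
  ∂[v_0,v_4,v_5] = [v_4,v_5] − [v_0,v_5] + [v_0,v_4].
This gives a 12×6 integer matrix of rank 6; reducing to Smith normal form yields diagonal entries (1,1,1,1,1,1).

Computing H_k = (kernel of ∂_k) / (image of ∂_{k+1}):

  H_0: rank C_0 − rank ∂_1 = 6 − 5 = 1, and the invariant factors of ∂_1 are all 1, so H_0 ≅ Z.

H_0 ≅ Z.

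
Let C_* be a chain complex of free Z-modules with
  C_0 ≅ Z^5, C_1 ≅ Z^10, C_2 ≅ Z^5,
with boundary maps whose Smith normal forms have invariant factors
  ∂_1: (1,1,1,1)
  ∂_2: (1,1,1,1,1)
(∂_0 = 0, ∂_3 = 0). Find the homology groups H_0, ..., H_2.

H_0 = Z,  H_1 = Z,  H_2 = 0.

H_0: b_0 = 5 − 0 − 4 = 1; torsion from ∂_1 factors > 1: none. So H_0 = Z.
H_1: b_1 = 10 − 4 − 5 = 1; torsion from ∂_2 factors > 1: none. So H_1 = Z.
H_2: b_2 = 5 − 5 − 0 = 0; torsion from ∂_3 factors > 1: none. So H_2 = 0.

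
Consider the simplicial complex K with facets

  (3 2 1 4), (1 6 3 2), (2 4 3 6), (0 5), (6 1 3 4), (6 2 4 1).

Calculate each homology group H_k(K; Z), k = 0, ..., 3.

Take the total order 0 < 1 < 2 < 3 < 4 < 5 < 6 on the vertex set. Then K (dimension 3) consists of the simplices:

  0-simplices (7): [0], [1], [2], [3], [4], [5], [6]
  1-simplices (11): [0,5], [1,2], [1,3], [1,4], [1,6], [2,3], [2,4], [2,6], [3,4], [3,6], [4,6]
  2-simplices (10): [1,2,3], [1,2,4], [1,2,6], [1,3,4], [1,3,6], [1,4,6], [2,3,4], [2,3,6], [2,4,6], [3,4,6]
  3-simplices (5): [1,2,3,4], [1,2,3,6], [1,2,4,6], [1,3,4,6], [2,3,4,6]

Hence C_0 ≅ Z^7, C_1 ≅ Z^11, C_2 ≅ Z^10, C_3 ≅ Z^5.

The boundary map ∂_1: C_1 → C_0 maps an edge to its endpoints' difference, ∂[p,q] = q − p.
This gives a 7×11 integer matrix of rank 5; reducing to Smith normal form yields diagonal entries (1,1,1,1,1).

The boundary map ∂_2: C_2 → C_1 sends each 2-simplex [p,q,r] to [q,r] − [p,r] + [p,q]. For instance
  ∂[2,3,6] = [3,6] − [2,6] + [2,3],
  ∂[2,4,6] = [4,6] − [2,6] + [2,4].
The resulting 11×10 matrix has rank 6, and its Smith normal form has invariant factors (1,1,1,1,1,1).

Boundary ∂_3: C_3 → C_2 sends each 3-simplex σ to the alternating sum Σ_i (−1)^i (σ with its i-th vertex removed). For instance
  ∂[1,2,3,4] = [2,3,4] − [1,3,4] + [1,2,4] − [1,2,3],
  ∂[1,2,4,6] = [2,4,6] − [1,4,6] + [1,2,6] − [1,2,4].
This gives a 10×5 integer matrix of rank 4; reducing to Smith normal form yields diagonal entries (1,1,1,1).

Reading off H_k = ker ∂_k / im ∂_{k+1}:

  H_0: rank C_0 − rank ∂_1 = 7 − 5 = 2, and the invariant factors of ∂_1 are all 1, so H_0 = Z^2.
  H_1: rank ker ∂_1 − rank ∂_2 = (11 − 5) − 6 = 0, and the invariant factors of ∂_2 are all 1, so H_1 = 0.
  H_2: rank ker ∂_2 − rank ∂_3 = (10 − 6) − 4 = 0, and the invariant factors of ∂_3 are all 1, so H_2 = 0.
  H_3: rank ker ∂_3 − rank ∂_4 = (5 − 4) − 0 = 1, and there is no ∂_4, so H_3 = Z.

As a check, the Euler characteristic is 7 − 11 + 10 − 5 = 1, which agrees with 2 − 0 + 0 − 1 = 1.

H_0 = Z^2,  H_1 = 0,  H_2 = 0,  H_3 = Z.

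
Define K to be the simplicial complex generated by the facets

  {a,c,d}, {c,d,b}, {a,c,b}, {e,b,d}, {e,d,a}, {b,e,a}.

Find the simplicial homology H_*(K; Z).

K has 5 vertices, 9 edges, 6 triangles.
rank ∂_0 = 0, rank ∂_1 = 4 ⇒ b_0 = 5 − 0 − 4 = 1; all invariant factors of ∂_1 are 1 so no torsion. So H_0 = Z.
rank ∂_1 = 4, rank ∂_2 = 5 ⇒ b_1 = 9 − 4 − 5 = 0; all invariant factors of ∂_2 are 1 so no torsion. So H_1 = 0.
rank ∂_2 = 5, rank ∂_3 = 0 ⇒ b_2 = 6 − 5 − 0 = 1. So H_2 = Z.

H_0 = Z,  H_1 = 0,  H_2 = Z.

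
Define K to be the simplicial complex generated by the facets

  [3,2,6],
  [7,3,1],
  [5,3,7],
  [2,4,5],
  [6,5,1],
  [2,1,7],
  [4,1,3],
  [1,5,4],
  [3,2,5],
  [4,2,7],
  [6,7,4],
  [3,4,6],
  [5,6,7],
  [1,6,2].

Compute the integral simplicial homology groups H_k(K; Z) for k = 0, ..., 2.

H_0 = Z,  H_1 = Z^2,  H_2 = Z.

Fix the vertex order 1 < 2 < 3 < 4 < 5 < 6 < 7 and write every simplex with vertices in increasing order. Then dim K = 2 and the simplices of K are:

  0-simplices (7): [1], [2], [3], [4], [5], [6], [7]
  1-simplices (21): [1,2], [1,3], [1,4], [1,5], [1,6], [1,7], [2,3], [2,4], [2,5], [2,6], [2,7], [3,4], [3,5], [3,6], [3,7], [4,5], [4,6], [4,7], [5,6], [5,7], [6,7]
  2-simplices (14): [1,2,6], [1,2,7], [1,3,4], [1,3,7], [1,4,5], [1,5,6], [2,3,5], [2,3,6], [2,4,5], [2,4,7], [3,4,6], [3,5,7], [4,6,7], [5,6,7]

giving chain groups C_0 ≅ Z^7, C_1 ≅ Z^21, C_2 ≅ Z^14.

∂_1: C_1 → C_0 is given by ∂[p,q] = [q] − [p]. For instance
  ∂[2,6] = [6] − [2].
This gives a 7×21 integer matrix of rank 6; reducing to Smith normal form yields diagonal entries (1,1,1,1,1,1).

Boundary ∂_2: C_2 → C_1 maps a triangle to the signed sum of its edges. For instance
  ∂[1,2,6] = [2,6] − [1,6] + [1,2],
  ∂[1,2,7] = [2,7] − [1,7] + [1,2].
The resulting 21×14 matrix has rank 13, and its Smith normal form has invariant factors (1,1,1,1,1,1,1,1,1,1,1,1,1).

From H_k ≅ ker(∂_k) / im(∂_{k+1}) we obtain:

  H_0: rank C_0 − rank ∂_1 = 7 − 6 = 1, and the invariant factors of ∂_1 are all 1, so H_0 ≅ Z.
  H_1: rank ker ∂_1 − rank ∂_2 = (21 − 6) − 13 = 2, and the invariant factors of ∂_2 are all 1, so H_1 ≅ Z^2.
  H_2: rank ker ∂_2 − rank ∂_3 = (14 − 13) − 0 = 1, and there is no ∂_3, so H_2 ≅ Z.

As a check, the Euler characteristic is 7 − 21 + 14 = 0, which agrees with 1 − 2 + 1 = 0.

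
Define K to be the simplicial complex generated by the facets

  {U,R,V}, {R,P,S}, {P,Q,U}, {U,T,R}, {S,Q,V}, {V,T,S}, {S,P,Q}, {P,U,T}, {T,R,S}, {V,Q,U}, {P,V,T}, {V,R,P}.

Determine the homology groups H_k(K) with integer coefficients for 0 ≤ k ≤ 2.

We work with the vertex ordering P < Q < R < S < T < U < V. The simplices of K, each written with vertices in increasing order, are:

  0-simplices (7): P, Q, R, S, T, U, V
  1-simplices (18): PQ, PR, PS, PT, PU, PV, QS, QU, QV, RS, RT, RU, RV, ST, SV, TU, TV, UV
  2-simplices (12): PQS, PQU, PRS, PRV, PTU, PTV, QSV, QUV, RST, RTU, RUV, STV

so the chain groups are C_0 ≅ Z^7, C_1 ≅ Z^18, C_2 ≅ Z^12.

∂_1: C_1 → C_0 maps an edge to its endpoints' difference, ∂[p,q] = q − p.
The resulting 7×18 matrix has rank 6, and its Smith normal form has invariant factors (1,1,1,1,1,1).

The boundary map ∂_2: C_2 → C_1 maps a triangle to the signed sum of its edges. For instance
  ∂PQU = QU − PU + PQ,
  ∂PTU = TU − PU + PT.
The resulting 18×12 matrix has rank 12, and its Smith normal form has invariant factors (1,1,1,1,1,1,1,1,1,1,1,2).

Now H_k = ker ∂_k / im ∂_{k+1}, so:

  H_0: rank C_0 − rank ∂_1 = 7 − 6 = 1, and the invariant factors of ∂_1 are all 1, so H_0 = Z.
  H_1: rank ker ∂_1 − rank ∂_2 = (18 − 6) − 12 = 0, and ∂_2 has invariant factor 2 > 1, so H_1 = Z_2.
  H_2: rank ker ∂_2 − rank ∂_3 = (12 − 12) − 0 = 0, and there is no ∂_3, so H_2 = 0.

As a check, the Euler characteristic is 7 − 18 + 12 = 1, which agrees with 1 − 0 + 0 = 1.

H_0 ≅ Z,  H_1 ≅ Z_2,  H_2 = 0.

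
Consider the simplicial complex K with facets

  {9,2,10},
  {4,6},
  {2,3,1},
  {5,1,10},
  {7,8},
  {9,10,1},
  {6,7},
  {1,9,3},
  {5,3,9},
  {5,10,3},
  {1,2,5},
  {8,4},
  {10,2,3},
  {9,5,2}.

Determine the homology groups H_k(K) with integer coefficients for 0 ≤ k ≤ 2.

H_0 = Z^2,  H_1 = Z × Z/2,  H_2 = 0.

Order the vertices as 1 < 2 < 3 < 4 < 5 < 6 < 7 < 8 < 9 < 10. Listing each simplex with vertices in this order, K has dimension 2 with simplices:

  0-simplices (10): [1], [2], [3], [4], [5], [6], [7], [8], [9], [10]
  1-simplices (19): [1,2], [1,3], [1,5], [1,9], [1,10], [2,3], [2,5], [2,9], [2,10], [3,5], [3,9], [3,10], [4,6], [4,8], [5,9], [5,10], [6,7], [7,8], [9,10]
  2-simplices (10): [1,2,3], [1,2,5], [1,3,9], [1,5,10], [1,9,10], [2,3,10], [2,5,9], [2,9,10], [3,5,9], [3,5,10]

so the chain groups are C_0 ≅ Z^10, C_1 ≅ Z^19, C_2 ≅ Z^10.

The boundary map ∂_1: C_1 → C_0 sends each edge [p,q] (with p < q) to q − p.
This gives a 10×19 integer matrix of rank 8; reducing to Smith normal form yields diagonal entries (1,1,1,1,1,1,1,1).

The boundary map ∂_2: C_2 → C_1 acts by ∂[p,q,r] = [q,r] − [p,r] + [p,q]. For instance
  ∂[2,3,10] = [3,10] − [2,10] + [2,3],
  ∂[1,2,3] = [2,3] − [1,3] + [1,2].
As a 19×10 matrix over Z this has rank 10, with invariant factors (1,1,1,1,1,1,1,1,1,2).

From H_k ≅ ker(∂_k) / im(∂_{k+1}) we obtain:

  H_0: rank C_0 − rank ∂_1 = 10 − 8 = 2, and the invariant factors of ∂_1 are all 1, so H_0 = Z^2.
  H_1: rank ker ∂_1 − rank ∂_2 = (19 − 8) − 10 = 1, and ∂_2 has invariant factor 2 > 1, so H_1 = Z × Z/2.
  H_2: rank ker ∂_2 − rank ∂_3 = (10 − 10) − 0 = 0, and there is no ∂_3, so H_2 = 0.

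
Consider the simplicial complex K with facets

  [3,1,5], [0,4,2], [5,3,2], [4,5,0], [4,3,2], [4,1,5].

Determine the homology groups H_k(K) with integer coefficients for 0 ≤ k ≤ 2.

H_0 = Z,  H_1 = Z,  H_2 = 0.

Fix the vertex order 0 < 1 < 2 < 3 < 4 < 5 and write every simplex with vertices in increasing order. Then dim K = 2 and the simplices of K are:

  0-simplices (6): [0], [1], [2], [3], [4], [5]
  1-simplices (12): [0,2], [0,4], [0,5], [1,3], [1,4], [1,5], [2,3], [2,4], [2,5], [3,4], [3,5], [4,5]
  2-simplices (6): [0,2,4], [0,4,5], [1,3,5], [1,4,5], [2,3,4], [2,3,5]

so the chain groups are C_0 ≅ Z^6, C_1 ≅ Z^12, C_2 ≅ Z^6.

The boundary map ∂_1: C_1 → C_0 sends each edge [p,q] (with p < q) to q − p. For instance
  ∂[2,4] = [4] − [2].
This gives a 6×12 integer matrix of rank 5; reducing to Smith normal form yields diagonal entries (1,1,1,1,1).

The boundary map ∂_2: C_2 → C_1 maps a triangle to the signed sum of its edges. For instance
  ∂[1,4,5] = [4,5] − [1,5] + [1,4],
  ∂[0,2,4] = [2,4] − [0,4] + [0,2].
The resulting 12×6 matrix has rank 6, and its Smith normal form has invariant factors (1,1,1,1,1,1).

Computing H_k = (kernel of ∂_k) / (image of ∂_{k+1}):

  H_0: rank C_0 − rank ∂_1 = 6 − 5 = 1, and the invariant factors of ∂_1 are all 1, so H_0 ≅ Z.
  H_1: rank ker ∂_1 − rank ∂_2 = (12 − 5) − 6 = 1, and the invariant factors of ∂_2 are all 1, so H_1 ≅ Z.
  H_2: rank ker ∂_2 − rank ∂_3 = (6 − 6) − 0 = 0, and there is no ∂_3, so H_2 ≅ 0.

As a check, the Euler characteristic is 6 − 12 + 6 = 0, which agrees with 1 − 1 + 0 = 0.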